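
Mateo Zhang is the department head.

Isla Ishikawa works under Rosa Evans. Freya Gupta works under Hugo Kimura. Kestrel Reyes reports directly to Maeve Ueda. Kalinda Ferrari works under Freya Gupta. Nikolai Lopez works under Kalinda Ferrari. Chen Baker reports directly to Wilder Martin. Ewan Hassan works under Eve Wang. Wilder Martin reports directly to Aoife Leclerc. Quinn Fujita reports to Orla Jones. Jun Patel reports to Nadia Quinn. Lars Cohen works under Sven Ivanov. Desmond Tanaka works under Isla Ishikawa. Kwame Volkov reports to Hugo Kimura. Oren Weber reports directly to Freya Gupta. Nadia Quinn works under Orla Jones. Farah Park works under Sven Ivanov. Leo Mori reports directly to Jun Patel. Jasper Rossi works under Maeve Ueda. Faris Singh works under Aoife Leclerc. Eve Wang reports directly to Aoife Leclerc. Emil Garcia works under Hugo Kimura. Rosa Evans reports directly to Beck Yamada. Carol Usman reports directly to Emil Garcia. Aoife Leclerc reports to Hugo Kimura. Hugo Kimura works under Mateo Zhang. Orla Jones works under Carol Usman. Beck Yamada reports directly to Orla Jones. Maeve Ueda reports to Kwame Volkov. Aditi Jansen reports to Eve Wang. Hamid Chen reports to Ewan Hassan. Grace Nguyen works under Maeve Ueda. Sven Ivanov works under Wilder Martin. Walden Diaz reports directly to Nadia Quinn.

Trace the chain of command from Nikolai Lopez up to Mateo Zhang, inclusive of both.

Nikolai Lopez reports to Kalinda Ferrari. Kalinda Ferrari reports to Freya Gupta. Freya Gupta reports to Hugo Kimura. Hugo Kimura reports to Mateo Zhang. Mateo Zhang is at the top.

Nikolai Lopez -> Kalinda Ferrari -> Freya Gupta -> Hugo Kimura -> Mateo Zhang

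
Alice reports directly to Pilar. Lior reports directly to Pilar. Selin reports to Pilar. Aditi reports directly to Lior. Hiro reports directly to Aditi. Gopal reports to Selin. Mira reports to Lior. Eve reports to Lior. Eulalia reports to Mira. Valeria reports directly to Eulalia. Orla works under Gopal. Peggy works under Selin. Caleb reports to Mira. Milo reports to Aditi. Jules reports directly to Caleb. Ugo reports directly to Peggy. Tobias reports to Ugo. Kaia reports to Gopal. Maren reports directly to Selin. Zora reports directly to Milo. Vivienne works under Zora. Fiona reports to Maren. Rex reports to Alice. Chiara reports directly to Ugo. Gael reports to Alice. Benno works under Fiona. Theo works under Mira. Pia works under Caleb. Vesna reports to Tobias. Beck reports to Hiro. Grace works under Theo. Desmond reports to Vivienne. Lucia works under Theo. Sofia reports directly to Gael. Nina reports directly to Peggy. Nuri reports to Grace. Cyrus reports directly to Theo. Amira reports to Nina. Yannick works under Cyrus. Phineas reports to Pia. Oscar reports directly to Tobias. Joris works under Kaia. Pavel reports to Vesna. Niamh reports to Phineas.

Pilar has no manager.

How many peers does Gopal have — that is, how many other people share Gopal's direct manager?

Gopal reports to Selin. Selin's other direct reports are Peggy, Maren — 2 peers.

2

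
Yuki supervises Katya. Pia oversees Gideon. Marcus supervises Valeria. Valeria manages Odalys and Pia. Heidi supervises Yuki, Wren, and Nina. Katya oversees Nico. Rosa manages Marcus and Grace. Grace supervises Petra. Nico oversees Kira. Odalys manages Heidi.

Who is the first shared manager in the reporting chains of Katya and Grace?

Katya's chain of managers is Yuki, Heidi, Odalys, Valeria, Marcus, Rosa. Grace's chain of managers is Rosa. The first manager that appears in both chains is Rosa.

Rosa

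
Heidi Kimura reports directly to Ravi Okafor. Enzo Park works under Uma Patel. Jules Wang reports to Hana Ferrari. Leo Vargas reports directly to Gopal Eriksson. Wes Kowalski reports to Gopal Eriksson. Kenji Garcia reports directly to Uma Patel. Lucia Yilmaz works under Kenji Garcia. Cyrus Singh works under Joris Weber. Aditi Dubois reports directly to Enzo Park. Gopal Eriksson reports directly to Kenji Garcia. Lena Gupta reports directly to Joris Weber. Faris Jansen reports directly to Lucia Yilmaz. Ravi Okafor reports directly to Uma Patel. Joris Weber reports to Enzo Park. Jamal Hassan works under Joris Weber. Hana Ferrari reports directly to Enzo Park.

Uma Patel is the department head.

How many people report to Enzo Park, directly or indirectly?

Enzo Park directly manages Hana Ferrari, Aditi Dubois, Joris Weber. Under Hana Ferrari: Jules Wang (1). Aditi Dubois has no reports. Under Joris Weber: Jamal Hassan, Lena Gupta, Cyrus Singh (3). So Enzo Park's organization is 3 direct reports plus everyone under them: 2 + 1 + 4 = 7.

7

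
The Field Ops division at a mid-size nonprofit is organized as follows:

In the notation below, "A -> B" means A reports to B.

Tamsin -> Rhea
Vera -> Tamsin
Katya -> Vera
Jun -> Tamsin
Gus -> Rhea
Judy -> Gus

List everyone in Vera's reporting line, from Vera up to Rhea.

Vera reports to Tamsin. Tamsin reports to Rhea. Rhea is at the top.

Vera -> Tamsin -> Rhea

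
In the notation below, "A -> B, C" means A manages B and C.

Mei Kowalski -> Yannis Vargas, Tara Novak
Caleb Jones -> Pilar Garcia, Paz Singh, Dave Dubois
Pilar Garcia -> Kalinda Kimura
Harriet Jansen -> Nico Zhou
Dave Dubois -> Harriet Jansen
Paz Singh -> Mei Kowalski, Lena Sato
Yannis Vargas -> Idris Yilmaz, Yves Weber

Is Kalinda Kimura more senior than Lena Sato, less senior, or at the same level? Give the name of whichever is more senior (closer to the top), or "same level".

Both Kalinda Kimura and Lena Sato are 2 levels below Caleb Jones.

same level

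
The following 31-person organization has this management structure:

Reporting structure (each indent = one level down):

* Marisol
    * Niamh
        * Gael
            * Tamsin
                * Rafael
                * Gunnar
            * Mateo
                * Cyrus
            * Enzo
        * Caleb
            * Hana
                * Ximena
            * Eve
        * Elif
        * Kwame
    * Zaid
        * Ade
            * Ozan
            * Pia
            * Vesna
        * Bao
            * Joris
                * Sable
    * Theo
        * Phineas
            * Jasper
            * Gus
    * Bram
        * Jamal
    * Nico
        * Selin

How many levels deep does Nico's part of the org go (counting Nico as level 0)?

The longest chain under Nico runs Nico → Selin, which is 1 level below Nico.

1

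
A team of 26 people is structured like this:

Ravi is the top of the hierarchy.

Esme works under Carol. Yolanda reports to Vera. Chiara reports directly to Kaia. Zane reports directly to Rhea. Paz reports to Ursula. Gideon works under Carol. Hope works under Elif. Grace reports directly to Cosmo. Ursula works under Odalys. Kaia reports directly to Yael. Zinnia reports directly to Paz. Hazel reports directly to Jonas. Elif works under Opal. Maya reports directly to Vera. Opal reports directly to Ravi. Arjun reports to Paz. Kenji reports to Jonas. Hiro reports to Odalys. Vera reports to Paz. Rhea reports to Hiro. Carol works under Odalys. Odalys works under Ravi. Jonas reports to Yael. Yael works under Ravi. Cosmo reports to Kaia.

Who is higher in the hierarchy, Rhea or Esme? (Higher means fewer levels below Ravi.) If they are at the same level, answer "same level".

same level

Both Rhea and Esme are 3 levels below Ravi.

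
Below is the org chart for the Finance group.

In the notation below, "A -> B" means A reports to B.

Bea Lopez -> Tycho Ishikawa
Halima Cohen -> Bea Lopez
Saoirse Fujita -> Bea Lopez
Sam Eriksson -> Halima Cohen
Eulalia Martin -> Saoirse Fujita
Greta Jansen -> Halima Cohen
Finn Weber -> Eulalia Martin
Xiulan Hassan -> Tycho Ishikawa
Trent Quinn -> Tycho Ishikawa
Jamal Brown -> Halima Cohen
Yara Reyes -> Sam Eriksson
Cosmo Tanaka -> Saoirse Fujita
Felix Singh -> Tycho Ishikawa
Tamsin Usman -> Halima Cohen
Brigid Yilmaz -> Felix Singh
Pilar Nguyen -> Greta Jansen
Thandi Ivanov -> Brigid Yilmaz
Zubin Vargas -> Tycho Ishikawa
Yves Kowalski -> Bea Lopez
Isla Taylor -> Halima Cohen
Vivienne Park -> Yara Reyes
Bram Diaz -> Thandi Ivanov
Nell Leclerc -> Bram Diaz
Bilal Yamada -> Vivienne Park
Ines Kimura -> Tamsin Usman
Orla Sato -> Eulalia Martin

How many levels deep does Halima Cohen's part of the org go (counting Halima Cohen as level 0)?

4

The longest chain under Halima Cohen runs Halima Cohen → Sam Eriksson → Yara Reyes → Vivienne Park → Bilal Yamada, which is 4 levels below Halima Cohen.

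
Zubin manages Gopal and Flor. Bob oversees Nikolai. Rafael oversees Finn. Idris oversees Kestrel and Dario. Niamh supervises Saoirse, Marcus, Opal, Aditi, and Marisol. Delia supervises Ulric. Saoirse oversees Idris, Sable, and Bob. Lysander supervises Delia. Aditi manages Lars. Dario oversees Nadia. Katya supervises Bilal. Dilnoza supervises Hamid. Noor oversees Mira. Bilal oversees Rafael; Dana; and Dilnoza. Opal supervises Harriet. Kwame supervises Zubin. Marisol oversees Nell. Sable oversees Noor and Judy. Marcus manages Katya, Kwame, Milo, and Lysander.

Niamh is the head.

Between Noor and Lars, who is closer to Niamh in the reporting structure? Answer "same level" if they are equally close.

Lars

Noor is 3 levels below Niamh; Lars is 2. Lars is higher.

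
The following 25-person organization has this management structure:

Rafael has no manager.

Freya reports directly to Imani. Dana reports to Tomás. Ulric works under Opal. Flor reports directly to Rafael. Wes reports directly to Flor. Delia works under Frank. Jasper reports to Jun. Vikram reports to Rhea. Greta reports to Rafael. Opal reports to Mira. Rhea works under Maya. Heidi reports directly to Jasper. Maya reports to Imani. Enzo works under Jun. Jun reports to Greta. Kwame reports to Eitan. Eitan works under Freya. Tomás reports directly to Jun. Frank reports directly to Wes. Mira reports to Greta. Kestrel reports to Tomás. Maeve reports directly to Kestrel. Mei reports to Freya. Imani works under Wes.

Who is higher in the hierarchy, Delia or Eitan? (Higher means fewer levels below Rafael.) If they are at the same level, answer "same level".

Delia

Delia is 4 levels below Rafael; Eitan is 5. Delia is higher.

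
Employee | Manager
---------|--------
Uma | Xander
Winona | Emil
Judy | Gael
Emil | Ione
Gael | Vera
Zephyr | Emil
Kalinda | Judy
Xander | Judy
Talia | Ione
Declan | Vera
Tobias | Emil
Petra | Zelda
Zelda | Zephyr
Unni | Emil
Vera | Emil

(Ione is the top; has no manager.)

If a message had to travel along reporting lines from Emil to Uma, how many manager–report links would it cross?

Uma is in Emil's organization: the chain from Uma up to Emil is Uma → Xander → Judy → Gael → Vera → Emil, which is 5 links.

5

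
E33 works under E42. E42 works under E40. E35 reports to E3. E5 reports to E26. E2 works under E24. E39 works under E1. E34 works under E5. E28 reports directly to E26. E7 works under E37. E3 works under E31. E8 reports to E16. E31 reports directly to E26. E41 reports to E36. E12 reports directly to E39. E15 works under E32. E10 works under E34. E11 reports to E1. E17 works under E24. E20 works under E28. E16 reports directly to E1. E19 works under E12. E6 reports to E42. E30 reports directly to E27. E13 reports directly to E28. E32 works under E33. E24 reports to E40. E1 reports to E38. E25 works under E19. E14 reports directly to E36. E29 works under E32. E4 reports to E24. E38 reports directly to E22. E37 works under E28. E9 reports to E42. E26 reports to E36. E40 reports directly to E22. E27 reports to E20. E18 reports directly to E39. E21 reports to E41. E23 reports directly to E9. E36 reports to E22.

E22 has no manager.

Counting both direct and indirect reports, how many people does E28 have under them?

6

E28 directly manages E20, E37, E13. Under E20: E27, E30 (2). Under E37: E7 (1). E13 has no reports. So E28's organization is 3 direct reports plus everyone under them: 3 + 2 + 1 = 6.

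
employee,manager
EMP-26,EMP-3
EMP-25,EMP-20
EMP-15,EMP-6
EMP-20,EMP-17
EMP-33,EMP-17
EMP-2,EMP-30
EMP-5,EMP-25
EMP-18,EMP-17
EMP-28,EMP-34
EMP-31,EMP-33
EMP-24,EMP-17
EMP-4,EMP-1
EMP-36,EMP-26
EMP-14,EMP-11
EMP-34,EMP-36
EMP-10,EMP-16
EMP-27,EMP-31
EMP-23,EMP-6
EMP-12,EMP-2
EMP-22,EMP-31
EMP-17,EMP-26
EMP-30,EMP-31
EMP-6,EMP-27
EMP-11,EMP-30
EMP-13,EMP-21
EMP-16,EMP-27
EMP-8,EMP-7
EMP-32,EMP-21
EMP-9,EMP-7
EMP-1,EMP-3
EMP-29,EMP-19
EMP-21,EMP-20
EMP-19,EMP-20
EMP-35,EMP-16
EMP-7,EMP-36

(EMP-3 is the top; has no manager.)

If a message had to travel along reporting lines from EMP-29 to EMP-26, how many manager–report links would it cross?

4

EMP-29 is in EMP-26's organization: the chain from EMP-29 up to EMP-26 is EMP-29 → EMP-19 → EMP-20 → EMP-17 → EMP-26, which is 4 links.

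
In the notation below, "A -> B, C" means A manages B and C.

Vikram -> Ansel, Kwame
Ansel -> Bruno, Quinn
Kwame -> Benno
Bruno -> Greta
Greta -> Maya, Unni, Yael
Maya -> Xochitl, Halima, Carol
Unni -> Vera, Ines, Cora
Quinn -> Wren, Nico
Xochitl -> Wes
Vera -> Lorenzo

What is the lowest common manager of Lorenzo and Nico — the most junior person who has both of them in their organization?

Ansel

Lorenzo's chain of managers is Vera, Unni, Greta, Bruno, Ansel, Vikram. Nico's chain of managers is Quinn, Ansel, Vikram. The first manager that appears in both chains is Ansel.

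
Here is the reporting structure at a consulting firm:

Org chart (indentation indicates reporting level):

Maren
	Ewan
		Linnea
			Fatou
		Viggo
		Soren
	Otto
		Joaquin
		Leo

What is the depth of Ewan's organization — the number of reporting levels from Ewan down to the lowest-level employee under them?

2

The longest chain under Ewan runs Ewan → Linnea → Fatou, which is 2 levels below Ewan.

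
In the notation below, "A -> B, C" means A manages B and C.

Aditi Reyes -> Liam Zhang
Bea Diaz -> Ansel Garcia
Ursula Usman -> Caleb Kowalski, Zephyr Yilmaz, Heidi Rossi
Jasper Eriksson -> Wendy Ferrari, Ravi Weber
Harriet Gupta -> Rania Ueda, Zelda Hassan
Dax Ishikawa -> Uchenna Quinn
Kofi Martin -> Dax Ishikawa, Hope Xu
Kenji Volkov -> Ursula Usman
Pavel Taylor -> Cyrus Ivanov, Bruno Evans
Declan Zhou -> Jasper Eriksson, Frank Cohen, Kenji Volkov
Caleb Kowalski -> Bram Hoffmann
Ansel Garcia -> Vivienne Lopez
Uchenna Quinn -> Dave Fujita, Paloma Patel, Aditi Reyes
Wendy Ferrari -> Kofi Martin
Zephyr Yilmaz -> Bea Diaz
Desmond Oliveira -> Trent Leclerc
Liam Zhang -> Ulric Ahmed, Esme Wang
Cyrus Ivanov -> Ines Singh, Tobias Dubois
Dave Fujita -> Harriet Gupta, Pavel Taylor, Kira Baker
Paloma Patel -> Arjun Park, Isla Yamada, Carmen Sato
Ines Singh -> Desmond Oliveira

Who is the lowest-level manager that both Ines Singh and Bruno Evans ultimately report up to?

Ines Singh's chain of managers is Cyrus Ivanov, Pavel Taylor, Dave Fujita, Uchenna Quinn, Dax Ishikawa, Kofi Martin, Wendy Ferrari, Jasper Eriksson, Declan Zhou. Bruno Evans's chain of managers is Pavel Taylor, Dave Fujita, Uchenna Quinn, Dax Ishikawa, Kofi Martin, Wendy Ferrari, Jasper Eriksson, Declan Zhou. The first manager that appears in both chains is Pavel Taylor.

Pavel Taylor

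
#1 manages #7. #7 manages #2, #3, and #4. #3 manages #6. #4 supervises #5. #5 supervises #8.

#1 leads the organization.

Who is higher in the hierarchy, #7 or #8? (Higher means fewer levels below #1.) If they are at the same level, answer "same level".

#7

#7 is 1 level below #1; #8 is 4. #7 is higher.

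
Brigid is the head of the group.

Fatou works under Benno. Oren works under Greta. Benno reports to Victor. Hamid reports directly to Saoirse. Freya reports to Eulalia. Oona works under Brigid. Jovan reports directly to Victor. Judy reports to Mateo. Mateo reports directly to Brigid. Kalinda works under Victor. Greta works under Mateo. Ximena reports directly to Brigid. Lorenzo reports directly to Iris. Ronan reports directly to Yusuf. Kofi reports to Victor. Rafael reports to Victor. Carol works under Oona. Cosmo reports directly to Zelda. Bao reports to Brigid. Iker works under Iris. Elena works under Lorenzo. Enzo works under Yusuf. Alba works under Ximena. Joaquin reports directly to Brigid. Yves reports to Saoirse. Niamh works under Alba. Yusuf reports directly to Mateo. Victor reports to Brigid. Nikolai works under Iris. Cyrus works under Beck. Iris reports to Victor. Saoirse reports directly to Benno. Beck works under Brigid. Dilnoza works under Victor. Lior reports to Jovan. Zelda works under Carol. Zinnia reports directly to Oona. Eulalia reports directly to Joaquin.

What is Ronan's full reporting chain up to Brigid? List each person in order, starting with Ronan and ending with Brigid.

Ronan reports to Yusuf. Yusuf reports to Mateo. Mateo reports to Brigid. Brigid is at the top.

Ronan -> Yusuf -> Mateo -> Brigid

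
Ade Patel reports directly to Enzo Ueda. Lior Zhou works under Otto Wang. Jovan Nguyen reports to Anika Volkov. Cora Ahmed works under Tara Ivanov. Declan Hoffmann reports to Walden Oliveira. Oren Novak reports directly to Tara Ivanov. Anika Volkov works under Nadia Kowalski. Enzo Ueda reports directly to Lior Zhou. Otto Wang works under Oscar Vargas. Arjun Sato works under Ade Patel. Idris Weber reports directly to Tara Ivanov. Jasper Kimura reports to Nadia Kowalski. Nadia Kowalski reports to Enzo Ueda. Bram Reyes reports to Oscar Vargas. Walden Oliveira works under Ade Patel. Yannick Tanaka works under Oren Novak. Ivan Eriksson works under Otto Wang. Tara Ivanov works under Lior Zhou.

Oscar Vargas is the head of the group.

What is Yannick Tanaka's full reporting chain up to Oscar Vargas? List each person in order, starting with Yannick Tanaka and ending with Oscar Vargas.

Yannick Tanaka reports to Oren Novak. Oren Novak reports to Tara Ivanov. Tara Ivanov reports to Lior Zhou. Lior Zhou reports to Otto Wang. Otto Wang reports to Oscar Vargas. Oscar Vargas is at the top.

Yannick Tanaka -> Oren Novak -> Tara Ivanov -> Lior Zhou -> Otto Wang -> Oscar Vargas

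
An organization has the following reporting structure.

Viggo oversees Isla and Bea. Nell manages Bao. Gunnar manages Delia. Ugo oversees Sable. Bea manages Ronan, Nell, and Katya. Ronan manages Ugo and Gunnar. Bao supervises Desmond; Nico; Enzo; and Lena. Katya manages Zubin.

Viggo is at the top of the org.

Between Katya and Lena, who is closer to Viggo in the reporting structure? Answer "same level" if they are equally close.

Katya is 2 levels below Viggo; Lena is 4. Katya is higher.

Katya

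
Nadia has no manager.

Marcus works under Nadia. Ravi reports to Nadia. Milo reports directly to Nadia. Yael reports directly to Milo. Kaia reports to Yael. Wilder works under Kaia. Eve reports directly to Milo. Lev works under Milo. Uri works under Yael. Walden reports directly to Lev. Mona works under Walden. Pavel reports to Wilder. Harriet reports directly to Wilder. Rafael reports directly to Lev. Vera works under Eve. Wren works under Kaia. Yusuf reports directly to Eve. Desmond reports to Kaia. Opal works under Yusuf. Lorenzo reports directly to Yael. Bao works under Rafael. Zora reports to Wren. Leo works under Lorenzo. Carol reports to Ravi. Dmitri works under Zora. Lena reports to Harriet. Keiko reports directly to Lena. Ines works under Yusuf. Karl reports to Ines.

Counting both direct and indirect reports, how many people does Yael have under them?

13

Yael directly manages Kaia, Uri, Lorenzo. Under Kaia: Desmond, Wren, Zora, Dmitri, Wilder, Harriet, Lena, Keiko, Pavel (9). Uri has no reports. Under Lorenzo: Leo (1). So Yael's organization is 3 direct reports plus everyone under them: 10 + 1 + 2 = 13.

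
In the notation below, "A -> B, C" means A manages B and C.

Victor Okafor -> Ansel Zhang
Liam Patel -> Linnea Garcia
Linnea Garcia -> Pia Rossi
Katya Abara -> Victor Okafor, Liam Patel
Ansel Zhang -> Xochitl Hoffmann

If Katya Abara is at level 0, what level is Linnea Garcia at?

Chain from Linnea Garcia up to Katya Abara: Linnea Garcia → Liam Patel → Katya Abara. That is 2 steps up, so Linnea Garcia is 2 levels below Katya Abara.

2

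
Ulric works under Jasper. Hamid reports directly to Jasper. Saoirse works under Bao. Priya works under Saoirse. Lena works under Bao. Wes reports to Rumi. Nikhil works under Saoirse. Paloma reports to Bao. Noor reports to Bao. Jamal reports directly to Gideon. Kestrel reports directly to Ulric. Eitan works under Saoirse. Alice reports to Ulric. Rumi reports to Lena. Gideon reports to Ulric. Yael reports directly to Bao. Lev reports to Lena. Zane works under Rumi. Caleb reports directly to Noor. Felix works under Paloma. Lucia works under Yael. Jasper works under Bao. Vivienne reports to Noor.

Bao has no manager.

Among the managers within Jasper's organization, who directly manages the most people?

Direct-report counts within Jasper's organization: Jasper has 2; Ulric has 3; Gideon has 1. The largest is 3, held by Ulric.

Ulric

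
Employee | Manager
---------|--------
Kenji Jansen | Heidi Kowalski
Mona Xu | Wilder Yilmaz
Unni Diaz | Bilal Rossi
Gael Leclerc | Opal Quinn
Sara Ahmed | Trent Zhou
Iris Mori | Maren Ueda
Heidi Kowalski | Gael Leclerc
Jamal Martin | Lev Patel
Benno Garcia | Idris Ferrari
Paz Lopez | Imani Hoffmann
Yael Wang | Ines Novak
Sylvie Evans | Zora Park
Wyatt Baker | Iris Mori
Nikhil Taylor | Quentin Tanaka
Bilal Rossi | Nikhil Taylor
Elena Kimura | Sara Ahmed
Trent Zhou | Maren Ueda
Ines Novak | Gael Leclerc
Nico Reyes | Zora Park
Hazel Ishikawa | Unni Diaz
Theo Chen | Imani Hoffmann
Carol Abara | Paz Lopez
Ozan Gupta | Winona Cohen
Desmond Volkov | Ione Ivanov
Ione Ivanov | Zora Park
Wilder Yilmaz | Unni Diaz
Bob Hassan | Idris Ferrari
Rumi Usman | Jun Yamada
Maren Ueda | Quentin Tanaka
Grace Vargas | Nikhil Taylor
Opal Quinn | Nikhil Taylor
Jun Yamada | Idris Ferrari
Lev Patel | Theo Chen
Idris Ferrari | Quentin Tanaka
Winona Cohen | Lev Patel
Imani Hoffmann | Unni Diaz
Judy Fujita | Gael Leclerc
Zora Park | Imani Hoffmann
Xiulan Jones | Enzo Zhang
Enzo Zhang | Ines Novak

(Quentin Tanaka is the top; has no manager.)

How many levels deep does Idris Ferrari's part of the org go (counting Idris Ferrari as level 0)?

The longest chain under Idris Ferrari runs Idris Ferrari → Jun Yamada → Rumi Usman, which is 2 levels below Idris Ferrari.

2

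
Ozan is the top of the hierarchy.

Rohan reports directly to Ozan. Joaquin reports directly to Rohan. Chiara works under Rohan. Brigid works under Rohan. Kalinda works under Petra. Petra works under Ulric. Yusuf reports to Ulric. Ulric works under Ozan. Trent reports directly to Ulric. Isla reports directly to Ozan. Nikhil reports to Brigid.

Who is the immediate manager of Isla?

Isla reports directly to Ozan.

Ozan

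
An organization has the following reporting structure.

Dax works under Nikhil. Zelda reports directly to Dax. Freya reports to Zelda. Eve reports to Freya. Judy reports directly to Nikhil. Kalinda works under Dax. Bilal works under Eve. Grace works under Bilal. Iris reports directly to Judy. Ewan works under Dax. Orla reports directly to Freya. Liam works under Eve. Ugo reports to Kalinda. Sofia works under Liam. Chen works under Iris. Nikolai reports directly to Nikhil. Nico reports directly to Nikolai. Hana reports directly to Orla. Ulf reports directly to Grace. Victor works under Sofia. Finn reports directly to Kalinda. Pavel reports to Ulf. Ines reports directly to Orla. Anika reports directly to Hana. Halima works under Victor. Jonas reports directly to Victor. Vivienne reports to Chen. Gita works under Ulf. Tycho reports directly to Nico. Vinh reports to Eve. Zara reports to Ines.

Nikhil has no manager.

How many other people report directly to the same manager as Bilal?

2

Bilal reports to Eve. Eve's other direct reports are Liam, Vinh — 2 peers.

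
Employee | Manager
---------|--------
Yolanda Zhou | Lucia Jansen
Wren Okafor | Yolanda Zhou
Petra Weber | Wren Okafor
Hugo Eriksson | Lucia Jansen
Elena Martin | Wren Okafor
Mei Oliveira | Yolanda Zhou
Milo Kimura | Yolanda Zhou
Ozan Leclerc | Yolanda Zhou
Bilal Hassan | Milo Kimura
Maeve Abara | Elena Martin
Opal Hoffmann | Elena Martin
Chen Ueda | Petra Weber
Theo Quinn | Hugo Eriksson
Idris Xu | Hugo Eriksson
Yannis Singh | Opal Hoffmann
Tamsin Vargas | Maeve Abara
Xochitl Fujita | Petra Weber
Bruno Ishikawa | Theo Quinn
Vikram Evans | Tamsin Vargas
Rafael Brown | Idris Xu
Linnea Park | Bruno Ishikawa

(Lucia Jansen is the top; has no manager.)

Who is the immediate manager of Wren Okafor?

Yolanda Zhou

Wren Okafor reports directly to Yolanda Zhou.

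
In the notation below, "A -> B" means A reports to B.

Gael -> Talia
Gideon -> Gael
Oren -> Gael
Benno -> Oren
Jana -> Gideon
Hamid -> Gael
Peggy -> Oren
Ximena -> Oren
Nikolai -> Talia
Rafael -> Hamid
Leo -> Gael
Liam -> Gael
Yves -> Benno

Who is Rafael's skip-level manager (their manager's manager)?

Gael

Rafael reports to Hamid, and Hamid reports to Gael. So Rafael's skip-level manager is Gael.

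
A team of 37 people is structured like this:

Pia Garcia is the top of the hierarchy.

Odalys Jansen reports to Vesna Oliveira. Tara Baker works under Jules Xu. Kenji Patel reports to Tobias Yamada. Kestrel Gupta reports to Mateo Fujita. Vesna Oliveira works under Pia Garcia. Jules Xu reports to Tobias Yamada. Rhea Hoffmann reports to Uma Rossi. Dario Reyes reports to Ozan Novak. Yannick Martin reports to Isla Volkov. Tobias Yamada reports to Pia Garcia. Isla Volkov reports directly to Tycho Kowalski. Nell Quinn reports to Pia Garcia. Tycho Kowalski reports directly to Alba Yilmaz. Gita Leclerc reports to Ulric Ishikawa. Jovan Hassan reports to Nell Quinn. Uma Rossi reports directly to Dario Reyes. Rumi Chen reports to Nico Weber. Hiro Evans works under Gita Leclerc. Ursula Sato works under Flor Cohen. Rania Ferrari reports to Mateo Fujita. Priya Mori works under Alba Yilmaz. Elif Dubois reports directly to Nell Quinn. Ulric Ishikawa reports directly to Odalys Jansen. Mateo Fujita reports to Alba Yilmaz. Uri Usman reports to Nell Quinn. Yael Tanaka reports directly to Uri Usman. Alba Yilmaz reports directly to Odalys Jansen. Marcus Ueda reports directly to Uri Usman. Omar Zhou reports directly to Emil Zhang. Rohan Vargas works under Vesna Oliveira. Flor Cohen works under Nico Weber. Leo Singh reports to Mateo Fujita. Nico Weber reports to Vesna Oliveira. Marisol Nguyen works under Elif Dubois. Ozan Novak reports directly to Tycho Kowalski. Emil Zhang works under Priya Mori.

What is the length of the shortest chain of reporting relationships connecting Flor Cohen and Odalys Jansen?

Flor Cohen is 2 levels below Vesna Oliveira, and Odalys Jansen is 1 level below Vesna Oliveira (their lowest common manager). The shortest path runs up from Flor Cohen to Vesna Oliveira and back down to Odalys Jansen: 2 + 1 = 3 links.

3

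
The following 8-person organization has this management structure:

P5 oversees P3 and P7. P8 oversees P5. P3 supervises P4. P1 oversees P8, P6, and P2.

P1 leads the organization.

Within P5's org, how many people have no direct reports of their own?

2

The people in P5's organization with no one reporting to them are P4, P7. That is 2.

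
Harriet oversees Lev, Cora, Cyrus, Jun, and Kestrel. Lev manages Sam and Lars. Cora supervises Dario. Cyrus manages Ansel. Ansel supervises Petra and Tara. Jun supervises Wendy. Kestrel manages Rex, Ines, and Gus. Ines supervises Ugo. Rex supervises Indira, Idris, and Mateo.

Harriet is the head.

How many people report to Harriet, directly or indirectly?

Harriet directly manages Lev, Cora, Cyrus, Jun, Kestrel. Under Lev: Lars, Sam (2). Under Cora: Dario (1). Under Cyrus: Ansel, Tara, Petra (3). Under Jun: Wendy (1). Under Kestrel: Gus, Rex, Mateo, Idris, Indira, Ines, Ugo (7). So Harriet's organization is 5 direct reports plus everyone under them: 3 + 2 + 4 + 2 + 8 = 19.

19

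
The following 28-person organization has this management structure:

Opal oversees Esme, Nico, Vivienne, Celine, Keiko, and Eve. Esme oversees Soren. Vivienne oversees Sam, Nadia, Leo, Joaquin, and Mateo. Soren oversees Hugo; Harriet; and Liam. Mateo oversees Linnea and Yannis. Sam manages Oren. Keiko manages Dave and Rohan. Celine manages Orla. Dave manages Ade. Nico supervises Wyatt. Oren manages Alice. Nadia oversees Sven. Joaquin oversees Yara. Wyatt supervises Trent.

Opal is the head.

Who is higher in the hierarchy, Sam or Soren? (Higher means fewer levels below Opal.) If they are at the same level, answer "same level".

same level

Both Sam and Soren are 2 levels below Opal.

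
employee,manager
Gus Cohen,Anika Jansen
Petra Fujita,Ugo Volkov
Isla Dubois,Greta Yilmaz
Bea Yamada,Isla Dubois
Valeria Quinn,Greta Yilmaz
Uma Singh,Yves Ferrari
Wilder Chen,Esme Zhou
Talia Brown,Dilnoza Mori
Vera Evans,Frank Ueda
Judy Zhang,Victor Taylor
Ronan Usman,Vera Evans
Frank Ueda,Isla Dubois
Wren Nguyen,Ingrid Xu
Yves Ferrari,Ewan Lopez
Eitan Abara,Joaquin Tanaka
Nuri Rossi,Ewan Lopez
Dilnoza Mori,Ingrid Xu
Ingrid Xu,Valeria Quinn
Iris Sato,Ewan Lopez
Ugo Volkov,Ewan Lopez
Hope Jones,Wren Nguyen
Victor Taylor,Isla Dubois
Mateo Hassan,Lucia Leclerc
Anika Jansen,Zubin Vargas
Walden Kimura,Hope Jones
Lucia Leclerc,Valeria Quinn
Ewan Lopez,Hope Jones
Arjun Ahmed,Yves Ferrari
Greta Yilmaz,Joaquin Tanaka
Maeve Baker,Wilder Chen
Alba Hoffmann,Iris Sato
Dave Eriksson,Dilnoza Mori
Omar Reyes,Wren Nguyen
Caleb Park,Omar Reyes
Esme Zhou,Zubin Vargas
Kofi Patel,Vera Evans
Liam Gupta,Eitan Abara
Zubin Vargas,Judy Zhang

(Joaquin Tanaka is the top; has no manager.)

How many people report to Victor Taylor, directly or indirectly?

7

Victor Taylor directly manages Judy Zhang. Under Judy Zhang: Zubin Vargas, Anika Jansen, Gus Cohen, Esme Zhou, Wilder Chen, Maeve Baker (6). That's 7 in total.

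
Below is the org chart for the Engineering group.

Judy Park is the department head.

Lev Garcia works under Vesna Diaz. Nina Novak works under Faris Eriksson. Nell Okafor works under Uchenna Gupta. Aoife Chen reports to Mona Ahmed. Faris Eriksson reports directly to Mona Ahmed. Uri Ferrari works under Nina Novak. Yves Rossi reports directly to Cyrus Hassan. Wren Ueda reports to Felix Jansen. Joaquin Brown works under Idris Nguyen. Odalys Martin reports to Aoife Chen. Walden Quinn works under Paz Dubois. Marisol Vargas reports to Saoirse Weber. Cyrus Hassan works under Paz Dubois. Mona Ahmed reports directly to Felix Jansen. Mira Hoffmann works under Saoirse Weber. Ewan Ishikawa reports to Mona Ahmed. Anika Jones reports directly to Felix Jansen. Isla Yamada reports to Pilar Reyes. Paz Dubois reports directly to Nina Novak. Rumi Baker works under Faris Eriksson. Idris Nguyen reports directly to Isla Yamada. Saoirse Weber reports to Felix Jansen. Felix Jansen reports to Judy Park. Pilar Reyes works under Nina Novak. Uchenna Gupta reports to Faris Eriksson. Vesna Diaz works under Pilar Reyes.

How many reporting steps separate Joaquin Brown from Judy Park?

Chain from Joaquin Brown up to Judy Park: Joaquin Brown → Idris Nguyen → Isla Yamada → Pilar Reyes → Nina Novak → Faris Eriksson → Mona Ahmed → Felix Jansen → Judy Park. That is 8 steps up, so Joaquin Brown is 8 levels below Judy Park.

8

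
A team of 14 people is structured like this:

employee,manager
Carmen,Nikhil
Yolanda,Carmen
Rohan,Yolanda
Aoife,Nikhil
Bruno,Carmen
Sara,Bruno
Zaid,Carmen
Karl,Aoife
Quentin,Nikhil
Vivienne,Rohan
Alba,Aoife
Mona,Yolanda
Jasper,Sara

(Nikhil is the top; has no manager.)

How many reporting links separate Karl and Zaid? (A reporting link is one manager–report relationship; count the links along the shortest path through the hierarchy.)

4

Karl is 2 levels below Nikhil, and Zaid is 2 levels below Nikhil (their lowest common manager). The shortest path runs up from Karl to Nikhil and back down to Zaid: 2 + 2 = 4 links.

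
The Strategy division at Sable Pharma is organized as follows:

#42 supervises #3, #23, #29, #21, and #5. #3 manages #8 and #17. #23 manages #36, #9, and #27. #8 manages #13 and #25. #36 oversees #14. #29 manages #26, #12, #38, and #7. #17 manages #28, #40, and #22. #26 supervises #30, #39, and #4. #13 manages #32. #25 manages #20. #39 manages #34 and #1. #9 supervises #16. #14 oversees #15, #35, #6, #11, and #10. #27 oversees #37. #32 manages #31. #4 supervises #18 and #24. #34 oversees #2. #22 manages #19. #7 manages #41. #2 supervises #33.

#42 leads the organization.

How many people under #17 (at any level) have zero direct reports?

3

The people in #17's organization with no one reporting to them are #19, #40, #28. That is 3.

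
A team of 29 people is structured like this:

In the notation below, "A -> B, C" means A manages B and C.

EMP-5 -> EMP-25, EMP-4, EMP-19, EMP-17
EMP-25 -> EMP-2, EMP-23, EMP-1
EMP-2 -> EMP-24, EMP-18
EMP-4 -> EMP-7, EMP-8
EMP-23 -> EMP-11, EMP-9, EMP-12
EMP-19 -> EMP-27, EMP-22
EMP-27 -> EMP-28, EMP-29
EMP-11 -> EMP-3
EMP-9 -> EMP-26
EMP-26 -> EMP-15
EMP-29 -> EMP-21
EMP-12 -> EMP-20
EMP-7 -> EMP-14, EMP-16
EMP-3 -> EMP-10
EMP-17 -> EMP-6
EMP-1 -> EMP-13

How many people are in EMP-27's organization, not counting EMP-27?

EMP-27 directly manages EMP-28, EMP-29. EMP-28 has no reports. Under EMP-29: EMP-21 (1). So EMP-27's organization is 2 direct reports plus everyone under them: 1 + 2 = 3.

3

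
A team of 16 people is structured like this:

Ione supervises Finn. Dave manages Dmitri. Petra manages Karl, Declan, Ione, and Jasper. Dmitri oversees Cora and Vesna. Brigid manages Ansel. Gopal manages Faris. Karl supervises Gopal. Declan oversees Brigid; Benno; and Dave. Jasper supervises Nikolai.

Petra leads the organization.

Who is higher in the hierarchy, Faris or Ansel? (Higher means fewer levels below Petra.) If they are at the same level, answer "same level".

same level

Both Faris and Ansel are 3 levels below Petra.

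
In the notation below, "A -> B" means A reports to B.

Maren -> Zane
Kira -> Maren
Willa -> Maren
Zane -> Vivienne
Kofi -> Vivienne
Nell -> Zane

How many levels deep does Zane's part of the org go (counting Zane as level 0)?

2

The longest chain under Zane runs Zane → Maren → Kira, which is 2 levels below Zane.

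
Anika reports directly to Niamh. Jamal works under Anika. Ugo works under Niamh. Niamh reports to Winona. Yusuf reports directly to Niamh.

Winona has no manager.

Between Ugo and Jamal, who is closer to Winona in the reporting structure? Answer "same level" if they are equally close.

Ugo

Ugo is 2 levels below Winona; Jamal is 3. Ugo is higher.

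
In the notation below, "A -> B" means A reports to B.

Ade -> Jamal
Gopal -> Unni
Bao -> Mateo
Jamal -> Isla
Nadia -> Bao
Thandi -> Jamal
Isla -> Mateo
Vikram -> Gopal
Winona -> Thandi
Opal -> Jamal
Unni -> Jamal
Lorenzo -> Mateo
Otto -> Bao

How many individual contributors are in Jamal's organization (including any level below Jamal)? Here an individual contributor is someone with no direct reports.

The people in Jamal's organization with no one reporting to them are Opal, Winona, Ade, Vikram. That is 4.

4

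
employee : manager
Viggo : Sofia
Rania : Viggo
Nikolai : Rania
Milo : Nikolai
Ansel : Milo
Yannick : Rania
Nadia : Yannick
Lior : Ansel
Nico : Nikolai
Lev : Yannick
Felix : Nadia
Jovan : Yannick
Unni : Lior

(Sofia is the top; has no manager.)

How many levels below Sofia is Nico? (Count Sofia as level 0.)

Chain from Nico up to Sofia: Nico → Nikolai → Rania → Viggo → Sofia. That is 4 steps up, so Nico is 4 levels below Sofia.

4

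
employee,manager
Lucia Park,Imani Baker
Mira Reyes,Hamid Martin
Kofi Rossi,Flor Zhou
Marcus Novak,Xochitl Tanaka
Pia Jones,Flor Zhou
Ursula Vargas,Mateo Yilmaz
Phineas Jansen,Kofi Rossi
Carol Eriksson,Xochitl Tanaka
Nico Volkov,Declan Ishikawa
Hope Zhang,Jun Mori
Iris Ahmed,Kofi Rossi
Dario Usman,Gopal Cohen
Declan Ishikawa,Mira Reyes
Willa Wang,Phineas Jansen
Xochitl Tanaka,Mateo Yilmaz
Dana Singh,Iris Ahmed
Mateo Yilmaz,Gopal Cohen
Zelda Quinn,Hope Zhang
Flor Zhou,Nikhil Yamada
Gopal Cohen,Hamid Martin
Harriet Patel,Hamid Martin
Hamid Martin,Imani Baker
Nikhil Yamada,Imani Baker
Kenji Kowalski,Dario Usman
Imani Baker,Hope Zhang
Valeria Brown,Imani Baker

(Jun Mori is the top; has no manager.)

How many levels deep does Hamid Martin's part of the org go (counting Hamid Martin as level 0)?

4

The longest chain under Hamid Martin runs Hamid Martin → Gopal Cohen → Mateo Yilmaz → Xochitl Tanaka → Carol Eriksson, which is 4 levels below Hamid Martin.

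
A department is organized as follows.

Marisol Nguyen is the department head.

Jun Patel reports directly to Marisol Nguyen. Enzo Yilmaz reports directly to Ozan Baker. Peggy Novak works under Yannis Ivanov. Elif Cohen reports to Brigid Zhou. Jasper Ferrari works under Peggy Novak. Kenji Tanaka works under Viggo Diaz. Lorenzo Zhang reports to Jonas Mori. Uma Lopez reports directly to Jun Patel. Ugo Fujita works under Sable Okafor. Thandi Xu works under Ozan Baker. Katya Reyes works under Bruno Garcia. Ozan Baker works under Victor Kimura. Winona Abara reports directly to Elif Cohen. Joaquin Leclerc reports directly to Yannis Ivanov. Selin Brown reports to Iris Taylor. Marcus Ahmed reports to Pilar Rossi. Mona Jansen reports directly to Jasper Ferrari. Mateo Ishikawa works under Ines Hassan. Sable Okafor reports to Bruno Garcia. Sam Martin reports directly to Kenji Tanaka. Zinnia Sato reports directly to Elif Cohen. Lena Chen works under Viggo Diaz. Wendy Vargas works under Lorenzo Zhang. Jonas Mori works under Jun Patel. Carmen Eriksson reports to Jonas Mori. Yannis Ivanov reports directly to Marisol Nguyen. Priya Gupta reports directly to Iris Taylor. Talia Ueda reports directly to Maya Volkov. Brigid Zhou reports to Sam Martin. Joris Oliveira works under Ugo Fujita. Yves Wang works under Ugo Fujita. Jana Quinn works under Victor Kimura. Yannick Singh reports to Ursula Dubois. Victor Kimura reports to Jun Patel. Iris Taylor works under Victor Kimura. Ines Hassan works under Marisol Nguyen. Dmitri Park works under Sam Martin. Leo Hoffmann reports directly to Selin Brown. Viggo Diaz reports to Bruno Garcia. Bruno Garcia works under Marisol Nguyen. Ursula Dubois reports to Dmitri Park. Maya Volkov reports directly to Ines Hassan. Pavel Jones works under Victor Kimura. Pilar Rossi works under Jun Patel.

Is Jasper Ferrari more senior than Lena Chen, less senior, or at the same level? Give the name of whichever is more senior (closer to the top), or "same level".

same level

Both Jasper Ferrari and Lena Chen are 3 levels below Marisol Nguyen.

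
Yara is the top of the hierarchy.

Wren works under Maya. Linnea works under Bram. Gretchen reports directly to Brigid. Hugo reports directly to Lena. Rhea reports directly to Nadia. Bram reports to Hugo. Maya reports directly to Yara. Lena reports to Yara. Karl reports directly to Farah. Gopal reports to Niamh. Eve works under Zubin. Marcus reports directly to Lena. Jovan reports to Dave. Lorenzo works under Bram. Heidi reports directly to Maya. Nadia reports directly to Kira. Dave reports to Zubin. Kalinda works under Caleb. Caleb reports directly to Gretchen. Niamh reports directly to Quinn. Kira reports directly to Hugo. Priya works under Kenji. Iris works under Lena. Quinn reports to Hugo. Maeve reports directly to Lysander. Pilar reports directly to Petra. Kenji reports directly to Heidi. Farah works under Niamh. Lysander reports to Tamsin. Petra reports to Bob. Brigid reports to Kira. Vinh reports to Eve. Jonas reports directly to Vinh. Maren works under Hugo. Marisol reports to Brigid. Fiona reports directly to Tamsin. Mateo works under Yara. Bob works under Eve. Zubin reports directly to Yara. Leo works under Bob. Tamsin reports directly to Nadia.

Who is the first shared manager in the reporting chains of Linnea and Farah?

Hugo

Linnea's chain of managers is Bram, Hugo, Lena, Yara. Farah's chain of managers is Niamh, Quinn, Hugo, Lena, Yara. The first manager that appears in both chains is Hugo.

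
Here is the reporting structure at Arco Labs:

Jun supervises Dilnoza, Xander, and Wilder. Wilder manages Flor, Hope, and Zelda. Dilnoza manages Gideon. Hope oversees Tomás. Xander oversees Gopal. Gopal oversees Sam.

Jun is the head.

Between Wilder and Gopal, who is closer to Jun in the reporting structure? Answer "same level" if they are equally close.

Wilder is 1 level below Jun; Gopal is 2. Wilder is higher.

Wilder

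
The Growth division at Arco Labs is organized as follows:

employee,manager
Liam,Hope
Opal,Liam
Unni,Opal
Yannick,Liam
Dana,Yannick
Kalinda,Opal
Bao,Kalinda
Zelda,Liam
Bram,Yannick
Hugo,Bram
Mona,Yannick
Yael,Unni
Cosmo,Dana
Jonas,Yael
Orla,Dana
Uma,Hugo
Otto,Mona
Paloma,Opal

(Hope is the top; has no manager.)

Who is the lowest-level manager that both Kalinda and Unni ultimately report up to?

Kalinda's chain of managers is Opal, Liam, Hope. Unni's chain of managers is Opal, Liam, Hope. The first manager that appears in both chains is Opal.

Opal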